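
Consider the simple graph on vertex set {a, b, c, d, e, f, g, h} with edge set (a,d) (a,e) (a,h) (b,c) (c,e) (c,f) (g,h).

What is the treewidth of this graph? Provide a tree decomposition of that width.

The largest bag has 2 vertices, giving width 1; this decomposition certifies tw(G) ≤ 1. Any graph with an edge has treewidth ≥ 1, and G has the edge c–e. Therefore the treewidth is 1.

Treewidth 1.
Bags: B1 = {c, e}  B2 = {a, e}  B3 = {b, c}  B4 = {c, f}  B5 = {a, d}  B6 = {a, h}  B7 = {g, h}
Tree: B1–B2, B1–B3, B1–B4, B2–B5, B5–B6, B6–B7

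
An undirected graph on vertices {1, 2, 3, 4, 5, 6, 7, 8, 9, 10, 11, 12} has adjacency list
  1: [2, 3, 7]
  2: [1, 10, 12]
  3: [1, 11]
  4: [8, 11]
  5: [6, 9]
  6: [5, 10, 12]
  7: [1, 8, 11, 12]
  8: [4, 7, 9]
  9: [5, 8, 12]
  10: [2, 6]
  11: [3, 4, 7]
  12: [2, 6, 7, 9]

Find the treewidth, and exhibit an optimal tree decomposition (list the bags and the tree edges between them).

Every bag has size at most 4, so the width is 4 − 1 = 3 and tw(G) ≤ 3. For the lower bound: the 4 vertex sets {5,6,10}, {9}, {12}, {1,2,7,8} are disjoint, each induces a connected subgraph, and every pair is joined by at least one edge of G. Contracting each set to a single vertex therefore yields K_{4} as a minor, and since treewidth is minor-monotone, tw(G) ≥ tw(K_{4}) = 3. Hence tw(G) = 3 exactly.

Treewidth 3.
One such decomposition:
Bags: B1 = {5, 6, 9, 10}  B2 = {6, 9, 10, 12}  B3 = {2, 9, 10, 12}  B4 = {2, 8, 9, 12}  B5 = {2, 7, 8, 12}  B6 = {1, 2, 7, 8}  B7 = {1, 4, 7, 8}  B8 = {1, 4, 7, 11}  B9 = {1, 3, 4, 11}
Tree: B1–B2, B2–B3, B3–B4, B4–B5, B5–B6, B6–B7, B7–B8, B8–B9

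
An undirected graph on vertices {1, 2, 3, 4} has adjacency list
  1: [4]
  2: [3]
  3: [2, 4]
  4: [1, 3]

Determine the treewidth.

1

A width-1 tree decomposition is:
Bags: B1 = {2, 3}  B2 = {3, 4}  B3 = {1, 4}
Tree: B1–B2, B2–B3
Every bag has size at most 2, so the width is 2 − 1 = 1 and tw(G) ≤ 1. Any graph with an edge has treewidth ≥ 1, and G has the edge 2–3. Combining the bounds, tw(G) = 1.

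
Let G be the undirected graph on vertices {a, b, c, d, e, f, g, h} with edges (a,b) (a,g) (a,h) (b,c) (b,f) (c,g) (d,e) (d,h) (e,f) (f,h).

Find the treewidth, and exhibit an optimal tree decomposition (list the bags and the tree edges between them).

Treewidth 2.
One such decomposition:
Bags: B1 = {a, c, g}  B2 = {a, b, c}  B3 = {a, b, h}  B4 = {b, f, h}  B5 = {d, f, h}  B6 = {d, e, f}
Tree: B1–B2, B2–B3, B3–B4, B4–B5, B5–B6

The largest bag has 3 vertices, giving width 2; this decomposition certifies tw(G) ≤ 2. The edges g–c–b–a–g form a cycle, so G is not a tree and its treewidth is at least 2. Therefore the treewidth is 2.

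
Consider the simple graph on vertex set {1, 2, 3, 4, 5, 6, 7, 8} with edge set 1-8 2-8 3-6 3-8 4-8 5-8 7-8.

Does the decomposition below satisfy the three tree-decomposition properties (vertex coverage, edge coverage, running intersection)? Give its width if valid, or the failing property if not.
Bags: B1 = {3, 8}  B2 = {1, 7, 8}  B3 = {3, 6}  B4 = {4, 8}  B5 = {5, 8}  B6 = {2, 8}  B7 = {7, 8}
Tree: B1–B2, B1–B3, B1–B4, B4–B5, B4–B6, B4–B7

A tree decomposition must satisfy three properties: every vertex lies in some bag; for every edge, both endpoints lie together in some bag; and for every vertex, the bags containing it form a connected subtree. Here bags containing vertex 7 are not connected in the tree, so the decomposition is invalid.

No — bags containing vertex 7 are not connected in the tree.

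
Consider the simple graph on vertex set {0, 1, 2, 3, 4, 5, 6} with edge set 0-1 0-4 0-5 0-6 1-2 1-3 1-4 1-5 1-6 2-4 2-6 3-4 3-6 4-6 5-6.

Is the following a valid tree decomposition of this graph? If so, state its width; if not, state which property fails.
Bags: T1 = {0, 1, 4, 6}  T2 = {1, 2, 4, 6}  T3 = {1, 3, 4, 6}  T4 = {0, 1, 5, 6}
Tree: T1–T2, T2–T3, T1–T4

Yes; width 3.

Every vertex of G appears in some bag (union = {0, 1, 2, 3, 4, 5, 6}); every edge is covered by a bag; and for each vertex v the set of bags containing v is connected in the bag tree. The decomposition is therefore valid. The largest bag has 4 vertices, so the width is 3.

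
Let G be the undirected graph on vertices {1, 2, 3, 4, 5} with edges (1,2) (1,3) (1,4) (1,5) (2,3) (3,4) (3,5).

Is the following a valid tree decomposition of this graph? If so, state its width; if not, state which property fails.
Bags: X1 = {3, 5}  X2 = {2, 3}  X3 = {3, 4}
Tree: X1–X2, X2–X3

A tree decomposition must satisfy three properties: every vertex lies in some bag; for every edge, both endpoints lie together in some bag; and for every vertex, the bags containing it form a connected subtree. Here vertex 1 appears in no bag, so the decomposition is invalid.

No — vertex 1 appears in no bag.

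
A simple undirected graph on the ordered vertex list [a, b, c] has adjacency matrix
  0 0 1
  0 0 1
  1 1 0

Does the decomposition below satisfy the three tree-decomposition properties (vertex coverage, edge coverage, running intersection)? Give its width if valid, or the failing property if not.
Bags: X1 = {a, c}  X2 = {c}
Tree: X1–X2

A tree decomposition must satisfy three properties: every vertex lies in some bag; for every edge, both endpoints lie together in some bag; and for every vertex, the bags containing it form a connected subtree. Here vertex b appears in no bag, so the decomposition is invalid.

No — vertex b appears in no bag.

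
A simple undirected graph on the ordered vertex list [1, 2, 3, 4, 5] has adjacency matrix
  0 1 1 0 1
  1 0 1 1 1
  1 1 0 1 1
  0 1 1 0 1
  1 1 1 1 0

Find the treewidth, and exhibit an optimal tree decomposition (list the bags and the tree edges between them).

Treewidth 3.
One optimal decomposition is:
Bags: B1 = {1, 2, 3, 5}  B2 = {2, 3, 4, 5}
Tree: B1–B2

The largest bag has 4 vertices, giving width 3; this decomposition certifies tw(G) ≤ 3. Conversely, {1, 2, 3, 5} is a clique of size 4, and the vertices of any clique must share a bag in every tree decomposition; so some bag has ≥ 4 vertices and tw(G) ≥ 3. The upper and lower bounds meet at 3, so that is the treewidth.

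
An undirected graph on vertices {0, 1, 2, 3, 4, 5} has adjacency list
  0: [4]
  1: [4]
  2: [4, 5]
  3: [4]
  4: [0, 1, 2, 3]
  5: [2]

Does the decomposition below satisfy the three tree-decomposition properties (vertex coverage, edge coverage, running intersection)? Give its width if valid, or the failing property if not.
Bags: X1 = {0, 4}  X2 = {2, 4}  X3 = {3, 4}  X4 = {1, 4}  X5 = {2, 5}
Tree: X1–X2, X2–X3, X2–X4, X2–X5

Every vertex of G appears in some bag (union = {0, 1, 2, 3, 4, 5}); every edge is covered by a bag; and for each vertex v the set of bags containing v is connected in the bag tree. The decomposition is therefore valid. The largest bag has 2 vertices, so the width is 1.

Yes; width 1.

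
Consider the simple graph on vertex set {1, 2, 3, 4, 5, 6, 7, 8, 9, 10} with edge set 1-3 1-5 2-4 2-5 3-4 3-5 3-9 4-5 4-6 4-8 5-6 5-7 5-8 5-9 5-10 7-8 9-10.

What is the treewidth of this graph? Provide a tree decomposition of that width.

Treewidth 2.
One optimal decomposition is:
Bags: B1 = {3, 5, 9}  B2 = {5, 9, 10}  B3 = {3, 4, 5}  B4 = {4, 5, 6}  B5 = {4, 5, 8}  B6 = {5, 7, 8}  B7 = {2, 4, 5}  B8 = {1, 3, 5}
Tree: B1–B2, B1–B3, B3–B4, B4–B5, B5–B6, B3–B7, B1–B8

Every bag has size at most 3, so the width is 3 − 1 = 2 and tw(G) ≤ 2. Conversely, {1, 3, 5} is a clique of size 3, and the vertices of any clique must share a bag in every tree decomposition; so some bag has ≥ 3 vertices and tw(G) ≥ 2. The upper and lower bounds meet at 2, so that is the treewidth.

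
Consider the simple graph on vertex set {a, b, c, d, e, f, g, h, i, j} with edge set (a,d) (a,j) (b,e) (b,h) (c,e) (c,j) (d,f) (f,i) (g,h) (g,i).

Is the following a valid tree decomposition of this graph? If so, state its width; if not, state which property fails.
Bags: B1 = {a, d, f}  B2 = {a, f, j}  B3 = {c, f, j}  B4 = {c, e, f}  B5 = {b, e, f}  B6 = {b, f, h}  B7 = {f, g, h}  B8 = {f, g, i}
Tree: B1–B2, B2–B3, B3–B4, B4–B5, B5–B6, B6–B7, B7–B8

Every vertex of G appears in some bag (union = {a, b, c, d, e, f, g, h, i, j}); every edge is covered by a bag; and for each vertex v the set of bags containing v is connected in the bag tree. The decomposition is therefore valid. The largest bag has 3 vertices, so the width is 2.

Yes; width 2.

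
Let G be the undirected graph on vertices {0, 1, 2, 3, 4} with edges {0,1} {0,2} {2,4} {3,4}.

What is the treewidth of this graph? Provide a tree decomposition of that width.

Treewidth 1.
One optimal decomposition is:
Bags: B1 = {3, 4}  B2 = {2, 4}  B3 = {0, 2}  B4 = {0, 1}
Tree: B1–B2, B2–B3, B3–B4

Every bag has size at most 2, so the width is 2 − 1 = 1 and tw(G) ≤ 1. Since G has at least one edge (e.g. 3–4), it is not an edgeless graph, so tw(G) ≥ 1. The upper and lower bounds meet at 1, so that is the treewidth.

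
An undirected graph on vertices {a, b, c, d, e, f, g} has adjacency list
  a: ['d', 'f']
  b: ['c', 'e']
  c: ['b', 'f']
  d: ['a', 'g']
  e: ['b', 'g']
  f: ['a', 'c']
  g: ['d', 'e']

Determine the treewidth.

2

A width-2 tree decomposition is:
Bags: B1 = {b, e, g}  B2 = {b, c, g}  B3 = {c, f, g}  B4 = {a, f, g}  B5 = {a, d, g}
Tree: B1–B2, B2–B3, B3–B4, B4–B5
The largest bag has 3 vertices, giving width 2; this decomposition certifies tw(G) ≤ 2. Since g–e–b–c–f–a–d–g is a cycle in G, G is not acyclic. Forests are exactly the graphs of treewidth ≤ 1, so tw(G) ≥ 2. Hence tw(G) = 2 exactly.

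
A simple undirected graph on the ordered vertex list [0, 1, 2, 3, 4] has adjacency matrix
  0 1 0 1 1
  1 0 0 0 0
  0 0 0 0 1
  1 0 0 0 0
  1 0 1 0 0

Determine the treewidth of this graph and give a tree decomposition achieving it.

Each bag holds 2 vertices, so the decomposition has width 1, which upper-bounds the treewidth. Any graph with an edge has treewidth ≥ 1, and G has the edge 4–2. The upper and lower bounds meet at 1, so that is the treewidth.

Treewidth 1.
One optimal decomposition is:
Bags: B1 = {2, 4}  B2 = {0, 4}  B3 = {0, 3}  B4 = {0, 1}
Tree: B1–B2, B2–B3, B3–B4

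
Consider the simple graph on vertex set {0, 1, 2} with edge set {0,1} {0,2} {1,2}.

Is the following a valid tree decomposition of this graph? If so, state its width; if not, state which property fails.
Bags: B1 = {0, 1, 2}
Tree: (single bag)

Yes; width 2.

Vertex coverage: the bags together contain {0, 1, 2}, the full vertex set. Edge coverage: each edge of G has both endpoints in at least one bag. Running intersection: for every vertex, the bags containing it form a connected subtree. All three properties hold, so this is a valid tree decomposition of width max|bag| − 1 = 2, and hence tw(G) ≤ 2.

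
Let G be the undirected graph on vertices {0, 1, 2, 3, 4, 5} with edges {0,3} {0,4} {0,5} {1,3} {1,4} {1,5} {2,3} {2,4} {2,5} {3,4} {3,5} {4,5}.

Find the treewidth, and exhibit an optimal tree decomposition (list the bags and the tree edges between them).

The largest bag has 4 vertices, giving width 3; this decomposition certifies tw(G) ≤ 3. For the lower bound, the 4 vertices {0, 3, 4, 5} are pairwise adjacent, and any tree decomposition puts a clique entirely inside one bag — forcing width ≥ 3. Therefore the treewidth is 3.

Treewidth 3.
Bags: B1 = {0, 3, 4, 5}  B2 = {2, 3, 4, 5}  B3 = {1, 3, 4, 5}
Tree: B1–B2, B2–B3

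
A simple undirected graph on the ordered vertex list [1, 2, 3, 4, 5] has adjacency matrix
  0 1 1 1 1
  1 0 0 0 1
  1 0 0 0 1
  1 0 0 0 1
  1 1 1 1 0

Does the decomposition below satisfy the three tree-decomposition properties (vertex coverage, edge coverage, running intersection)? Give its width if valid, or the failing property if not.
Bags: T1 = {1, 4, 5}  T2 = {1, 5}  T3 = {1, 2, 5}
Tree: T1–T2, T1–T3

A tree decomposition must satisfy three properties: every vertex lies in some bag; for every edge, both endpoints lie together in some bag; and for every vertex, the bags containing it form a connected subtree. Here vertex 3 appears in no bag, so the decomposition is invalid.

No — vertex 3 appears in no bag.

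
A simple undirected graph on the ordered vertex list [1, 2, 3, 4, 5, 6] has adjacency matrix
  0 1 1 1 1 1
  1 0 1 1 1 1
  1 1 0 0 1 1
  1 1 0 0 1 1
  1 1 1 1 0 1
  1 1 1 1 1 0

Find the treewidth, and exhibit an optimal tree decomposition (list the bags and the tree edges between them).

Treewidth 4.
Bags: B1 = {1, 2, 3, 5, 6}  B2 = {1, 2, 4, 5, 6}
Tree: B1–B2

Every bag has size at most 5, so the width is 5 − 1 = 4 and tw(G) ≤ 4. Conversely, {1, 2, 3, 5, 6} is a clique of size 5, and the vertices of any clique must share a bag in every tree decomposition; so some bag has ≥ 5 vertices and tw(G) ≥ 4. Therefore the treewidth is 4.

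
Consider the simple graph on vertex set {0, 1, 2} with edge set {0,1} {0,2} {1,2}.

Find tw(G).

A width-2 tree decomposition is:
Bags: B1 = {0, 1, 2}
Tree: (single bag)
A single bag containing all 3 vertices is trivially a valid decomposition of width 2. For the lower bound, the 3 vertices {0, 1, 2} are pairwise adjacent, and any tree decomposition puts a clique entirely inside one bag — forcing width ≥ 2. Therefore the treewidth is 2.

2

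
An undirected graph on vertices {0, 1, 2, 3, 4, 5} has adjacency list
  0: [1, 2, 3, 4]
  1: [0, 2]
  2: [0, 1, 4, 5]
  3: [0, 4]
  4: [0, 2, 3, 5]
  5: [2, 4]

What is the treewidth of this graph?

A width-2 tree decomposition is:
Bags: B1 = {0, 2, 4}  B2 = {0, 3, 4}  B3 = {2, 4, 5}  B4 = {0, 1, 2}
Tree: B1–B2, B1–B3, B1–B4
Each bag holds 3 vertices, so the decomposition has width 2, which upper-bounds the treewidth. For the lower bound, the 3 vertices {0, 1, 2} are pairwise adjacent, and any tree decomposition puts a clique entirely inside one bag — forcing width ≥ 2. Combining the bounds, tw(G) = 2.

2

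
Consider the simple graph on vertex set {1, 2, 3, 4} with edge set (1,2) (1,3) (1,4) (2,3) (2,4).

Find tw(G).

A width-2 tree decomposition is:
Bags: B1 = {1, 2, 4}  B2 = {1, 2, 3}
Tree: B1–B2
Every bag has size at most 3, so the width is 3 − 1 = 2 and tw(G) ≤ 2. Conversely, {1, 2, 3} is a clique of size 3, and the vertices of any clique must share a bag in every tree decomposition; so some bag has ≥ 3 vertices and tw(G) ≥ 2. Hence tw(G) = 2 exactly.

2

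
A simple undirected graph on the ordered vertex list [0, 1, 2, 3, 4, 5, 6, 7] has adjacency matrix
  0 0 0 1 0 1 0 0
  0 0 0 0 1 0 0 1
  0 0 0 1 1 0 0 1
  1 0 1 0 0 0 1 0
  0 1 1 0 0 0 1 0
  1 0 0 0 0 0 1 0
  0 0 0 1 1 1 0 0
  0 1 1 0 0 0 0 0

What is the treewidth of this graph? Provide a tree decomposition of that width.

Each bag holds 3 vertices, so the decomposition has width 2, which upper-bounds the treewidth. Since 7–1–4–2–7 is a cycle in G, G is not acyclic. Forests are exactly the graphs of treewidth ≤ 1, so tw(G) ≥ 2. Hence tw(G) = 2 exactly.

Treewidth 2.
Bags: B1 = {1, 2, 7}  B2 = {1, 2, 4}  B3 = {2, 3, 4}  B4 = {3, 4, 6}  B5 = {0, 3, 6}  B6 = {0, 5, 6}
Tree: B1–B2, B2–B3, B3–B4, B4–B5, B5–B6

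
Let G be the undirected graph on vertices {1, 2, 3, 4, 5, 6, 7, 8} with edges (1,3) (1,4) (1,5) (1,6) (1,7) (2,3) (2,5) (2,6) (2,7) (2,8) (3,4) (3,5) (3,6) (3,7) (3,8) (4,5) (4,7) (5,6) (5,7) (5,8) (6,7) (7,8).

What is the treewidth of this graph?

A width-4 tree decomposition is:
Bags: B1 = {1, 3, 5, 6, 7}  B2 = {2, 3, 5, 6, 7}  B3 = {2, 3, 5, 7, 8}  B4 = {1, 3, 4, 5, 7}
Tree: B1–B2, B2–B3, B1–B4
Every bag has size at most 5, so the width is 5 − 1 = 4 and tw(G) ≤ 4. Conversely, {2, 3, 5, 7, 8} is a clique of size 5, and the vertices of any clique must share a bag in every tree decomposition; so some bag has ≥ 5 vertices and tw(G) ≥ 4. The upper and lower bounds meet at 4, so that is the treewidth.

4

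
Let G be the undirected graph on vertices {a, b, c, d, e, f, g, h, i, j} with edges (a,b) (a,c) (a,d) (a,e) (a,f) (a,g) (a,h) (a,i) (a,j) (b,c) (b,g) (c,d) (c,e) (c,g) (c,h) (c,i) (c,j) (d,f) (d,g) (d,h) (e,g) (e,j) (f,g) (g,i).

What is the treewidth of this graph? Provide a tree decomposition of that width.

Each bag holds 4 vertices, so the decomposition has width 3, which upper-bounds the treewidth. For the lower bound, the 4 vertices {a, c, d, g} are pairwise adjacent, and any tree decomposition puts a clique entirely inside one bag — forcing width ≥ 3. Combining the bounds, tw(G) = 3.

Treewidth 3.
One optimal decomposition is:
Bags: B1 = {a, c, g, i}  B2 = {a, c, d, g}  B3 = {a, c, e, g}  B4 = {a, c, e, j}  B5 = {a, c, d, h}  B6 = {a, b, c, g}  B7 = {a, d, f, g}
Tree: B1–B2, B1–B3, B3–B4, B2–B5, B3–B6, B2–B7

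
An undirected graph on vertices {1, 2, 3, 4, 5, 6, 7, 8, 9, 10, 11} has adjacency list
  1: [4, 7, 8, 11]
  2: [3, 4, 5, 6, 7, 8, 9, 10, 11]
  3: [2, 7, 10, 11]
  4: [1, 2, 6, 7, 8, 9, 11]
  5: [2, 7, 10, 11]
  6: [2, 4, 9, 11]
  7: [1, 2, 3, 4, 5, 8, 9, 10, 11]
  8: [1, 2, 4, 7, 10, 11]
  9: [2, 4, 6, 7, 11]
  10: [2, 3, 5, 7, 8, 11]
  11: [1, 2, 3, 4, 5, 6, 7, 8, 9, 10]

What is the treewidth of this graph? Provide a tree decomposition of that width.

Treewidth 4.
Bags: B1 = {2, 7, 8, 10, 11}  B2 = {2, 3, 7, 10, 11}  B3 = {2, 4, 7, 8, 11}  B4 = {2, 5, 7, 10, 11}  B5 = {2, 4, 7, 9, 11}  B6 = {2, 4, 6, 9, 11}  B7 = {1, 4, 7, 8, 11}
Tree: B1–B2, B1–B3, B1–B4, B3–B5, B5–B6, B3–B7

Every bag has size at most 5, so the width is 5 − 1 = 4 and tw(G) ≤ 4. For the lower bound, the 5 vertices {1, 4, 7, 8, 11} are pairwise adjacent, and any tree decomposition puts a clique entirely inside one bag — forcing width ≥ 4. Therefore the treewidth is 4.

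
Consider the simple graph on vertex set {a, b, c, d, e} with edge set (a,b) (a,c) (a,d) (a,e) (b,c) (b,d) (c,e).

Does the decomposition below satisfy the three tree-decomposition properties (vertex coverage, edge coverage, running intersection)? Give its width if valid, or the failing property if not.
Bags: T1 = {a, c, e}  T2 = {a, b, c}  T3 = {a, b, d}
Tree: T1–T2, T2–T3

Yes; width 2.

Checking the three conditions: (i) the bags cover all of {a, b, c, d, e}; (ii) for each edge, some bag contains both endpoints; (iii) the bags containing any fixed vertex form a subtree. All hold, so the decomposition is valid with width 3 − 1 = 2.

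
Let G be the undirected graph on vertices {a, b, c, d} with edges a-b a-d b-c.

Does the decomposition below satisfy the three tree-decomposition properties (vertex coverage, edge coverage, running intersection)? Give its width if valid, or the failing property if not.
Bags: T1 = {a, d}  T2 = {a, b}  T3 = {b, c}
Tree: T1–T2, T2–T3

Yes; width 1.

Vertex coverage: the bags together contain {a, b, c, d}, the full vertex set. Edge coverage: each edge of G has both endpoints in at least one bag. Running intersection: for every vertex, the bags containing it form a connected subtree. All three properties hold, so this is a valid tree decomposition of width max|bag| − 1 = 1, and hence tw(G) ≤ 1.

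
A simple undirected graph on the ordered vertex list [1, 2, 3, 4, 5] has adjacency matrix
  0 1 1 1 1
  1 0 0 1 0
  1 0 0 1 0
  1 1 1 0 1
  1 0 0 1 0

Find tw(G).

2

A width-2 tree decomposition is:
Bags: B1 = {1, 2, 4}  B2 = {1, 4, 5}  B3 = {1, 3, 4}
Tree: B1–B2, B2–B3
Every bag has size at most 3, so the width is 3 − 1 = 2 and tw(G) ≤ 2. Conversely, {1, 2, 4} is a clique of size 3, and the vertices of any clique must share a bag in every tree decomposition; so some bag has ≥ 3 vertices and tw(G) ≥ 2. Combining the bounds, tw(G) = 2.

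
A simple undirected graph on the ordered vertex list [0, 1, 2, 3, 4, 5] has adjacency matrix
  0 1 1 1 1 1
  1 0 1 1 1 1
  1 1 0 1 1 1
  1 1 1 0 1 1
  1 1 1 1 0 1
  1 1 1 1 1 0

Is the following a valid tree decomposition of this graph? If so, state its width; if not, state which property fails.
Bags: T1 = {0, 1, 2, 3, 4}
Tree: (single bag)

A tree decomposition must satisfy three properties: every vertex lies in some bag; for every edge, both endpoints lie together in some bag; and for every vertex, the bags containing it form a connected subtree. Here vertex 5 appears in no bag, so the decomposition is invalid.

No — vertex 5 appears in no bag.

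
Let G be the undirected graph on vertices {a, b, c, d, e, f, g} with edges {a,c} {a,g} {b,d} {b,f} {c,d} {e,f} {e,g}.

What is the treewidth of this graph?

2

A width-2 tree decomposition is:
Bags: B1 = {a, c, g}  B2 = {c, e, g}  B3 = {c, e, f}  B4 = {b, c, f}  B5 = {b, c, d}
Tree: B1–B2, B2–B3, B3–B4, B4–B5
Each bag holds 3 vertices, so the decomposition has width 2, which upper-bounds the treewidth. Since c–a–g–e–f–b–d–c is a cycle in G, G is not acyclic. Forests are exactly the graphs of treewidth ≤ 1, so tw(G) ≥ 2. Combining the bounds, tw(G) = 2.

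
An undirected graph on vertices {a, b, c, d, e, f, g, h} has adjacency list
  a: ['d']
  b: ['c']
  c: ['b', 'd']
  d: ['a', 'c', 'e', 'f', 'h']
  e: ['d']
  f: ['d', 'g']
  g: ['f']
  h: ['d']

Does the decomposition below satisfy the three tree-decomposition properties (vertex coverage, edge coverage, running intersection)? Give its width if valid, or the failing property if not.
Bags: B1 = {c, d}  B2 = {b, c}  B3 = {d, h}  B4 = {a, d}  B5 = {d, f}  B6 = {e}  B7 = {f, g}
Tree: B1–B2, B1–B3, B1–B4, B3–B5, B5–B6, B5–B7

A tree decomposition must satisfy three properties: every vertex lies in some bag; for every edge, both endpoints lie together in some bag; and for every vertex, the bags containing it form a connected subtree. Here edge (d,e) lies in no bag, so the decomposition is invalid.

No — edge (d,e) lies in no bag.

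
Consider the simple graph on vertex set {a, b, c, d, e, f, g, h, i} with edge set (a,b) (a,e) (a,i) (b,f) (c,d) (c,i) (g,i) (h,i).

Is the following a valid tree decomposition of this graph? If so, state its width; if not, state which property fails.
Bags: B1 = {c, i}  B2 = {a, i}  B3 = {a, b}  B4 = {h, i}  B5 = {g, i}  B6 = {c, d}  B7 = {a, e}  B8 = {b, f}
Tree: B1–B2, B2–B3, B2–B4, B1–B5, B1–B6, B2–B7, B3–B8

Yes; width 1.

Vertex coverage: the bags together contain {a, b, c, d, e, f, g, h, i}, the full vertex set. Edge coverage: each edge of G has both endpoints in at least one bag. Running intersection: for every vertex, the bags containing it form a connected subtree. All three properties hold, so this is a valid tree decomposition of width max|bag| − 1 = 1, and hence tw(G) ≤ 1.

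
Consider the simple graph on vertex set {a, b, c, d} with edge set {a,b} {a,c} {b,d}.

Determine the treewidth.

1

A width-1 tree decomposition is:
Bags: B1 = {b, d}  B2 = {a, b}  B3 = {a, c}
Tree: B1–B2, B2–B3
The largest bag has 2 vertices, giving width 1; this decomposition certifies tw(G) ≤ 1. Since G has at least one edge (e.g. d–b), it is not an edgeless graph, so tw(G) ≥ 1. Therefore the treewidth is 1.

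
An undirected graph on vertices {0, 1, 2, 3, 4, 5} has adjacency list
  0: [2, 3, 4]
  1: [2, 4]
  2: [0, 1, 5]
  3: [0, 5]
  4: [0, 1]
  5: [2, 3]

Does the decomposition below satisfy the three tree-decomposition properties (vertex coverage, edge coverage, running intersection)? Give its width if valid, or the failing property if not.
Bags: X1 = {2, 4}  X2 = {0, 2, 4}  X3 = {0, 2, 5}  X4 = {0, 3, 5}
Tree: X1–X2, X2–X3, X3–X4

No — vertex 1 appears in no bag.

A tree decomposition must satisfy three properties: every vertex lies in some bag; for every edge, both endpoints lie together in some bag; and for every vertex, the bags containing it form a connected subtree. Here vertex 1 appears in no bag, so the decomposition is invalid.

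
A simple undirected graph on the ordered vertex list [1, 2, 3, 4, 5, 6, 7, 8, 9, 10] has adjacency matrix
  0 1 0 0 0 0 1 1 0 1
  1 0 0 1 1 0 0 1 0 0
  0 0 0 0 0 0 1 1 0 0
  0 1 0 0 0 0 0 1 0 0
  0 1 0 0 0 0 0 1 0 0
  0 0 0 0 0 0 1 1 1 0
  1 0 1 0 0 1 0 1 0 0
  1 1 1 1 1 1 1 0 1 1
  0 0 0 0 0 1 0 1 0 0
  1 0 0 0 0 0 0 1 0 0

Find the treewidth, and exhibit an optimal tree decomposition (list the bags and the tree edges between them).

Each bag holds 3 vertices, so the decomposition has width 2, which upper-bounds the treewidth. Conversely, {1, 2, 8} is a clique of size 3, and the vertices of any clique must share a bag in every tree decomposition; so some bag has ≥ 3 vertices and tw(G) ≥ 2. Combining the bounds, tw(G) = 2.

Treewidth 2.
One optimal decomposition is:
Bags: B1 = {1, 2, 8}  B2 = {1, 7, 8}  B3 = {3, 7, 8}  B4 = {2, 5, 8}  B5 = {1, 8, 10}  B6 = {6, 7, 8}  B7 = {2, 4, 8}  B8 = {6, 8, 9}
Tree: B1–B2, B2–B3, B1–B4, B1–B5, B2–B6, B1–B7, B6–B8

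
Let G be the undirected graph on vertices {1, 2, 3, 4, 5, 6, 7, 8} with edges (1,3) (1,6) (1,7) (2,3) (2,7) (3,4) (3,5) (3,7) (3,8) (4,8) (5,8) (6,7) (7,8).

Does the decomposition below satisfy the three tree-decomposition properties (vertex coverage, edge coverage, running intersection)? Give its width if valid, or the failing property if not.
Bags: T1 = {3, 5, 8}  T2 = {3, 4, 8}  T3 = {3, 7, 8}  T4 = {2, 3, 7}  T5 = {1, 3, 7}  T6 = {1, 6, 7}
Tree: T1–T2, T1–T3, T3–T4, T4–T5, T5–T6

Yes; width 2.

Vertex coverage: the bags together contain {1, 2, 3, 4, 5, 6, 7, 8}, the full vertex set. Edge coverage: each edge of G has both endpoints in at least one bag. Running intersection: for every vertex, the bags containing it form a connected subtree. All three properties hold, so this is a valid tree decomposition of width max|bag| − 1 = 2, and hence tw(G) ≤ 2.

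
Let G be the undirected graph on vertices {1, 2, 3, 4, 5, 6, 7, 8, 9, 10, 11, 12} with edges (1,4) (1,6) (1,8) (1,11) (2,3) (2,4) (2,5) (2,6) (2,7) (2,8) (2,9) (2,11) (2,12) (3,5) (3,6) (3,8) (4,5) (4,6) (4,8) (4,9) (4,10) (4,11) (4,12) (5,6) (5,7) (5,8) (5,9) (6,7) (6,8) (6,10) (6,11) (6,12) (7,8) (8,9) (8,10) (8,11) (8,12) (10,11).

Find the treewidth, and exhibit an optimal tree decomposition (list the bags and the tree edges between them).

Treewidth 4.
Bags: B1 = {2, 4, 5, 6, 8}  B2 = {2, 4, 6, 8, 11}  B3 = {1, 4, 6, 8, 11}  B4 = {2, 3, 5, 6, 8}  B5 = {2, 4, 5, 8, 9}  B6 = {4, 6, 8, 10, 11}  B7 = {2, 4, 6, 8, 12}  B8 = {2, 5, 6, 7, 8}
Tree: B1–B2, B2–B3, B1–B4, B1–B5, B3–B6, B2–B7, B1–B8

Each bag holds 5 vertices, so the decomposition has width 4, which upper-bounds the treewidth. On the other hand G contains the 5-clique {2, 4, 5, 8, 9}. A clique must lie in a single bag of any decomposition, so no decomposition can have width below 4. Therefore the treewidth is 4.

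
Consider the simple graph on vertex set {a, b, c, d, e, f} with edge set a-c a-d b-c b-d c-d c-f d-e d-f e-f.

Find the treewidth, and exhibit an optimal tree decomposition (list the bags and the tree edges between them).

Each bag holds 3 vertices, so the decomposition has width 2, which upper-bounds the treewidth. Conversely, {d, e, f} is a clique of size 3, and the vertices of any clique must share a bag in every tree decomposition; so some bag has ≥ 3 vertices and tw(G) ≥ 2. The upper and lower bounds meet at 2, so that is the treewidth.

Treewidth 2.
Bags: B1 = {c, d, f}  B2 = {a, c, d}  B3 = {d, e, f}  B4 = {b, c, d}
Tree: B1–B2, B1–B3, B1–B4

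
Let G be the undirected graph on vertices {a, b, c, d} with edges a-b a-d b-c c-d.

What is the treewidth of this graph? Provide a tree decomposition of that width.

Treewidth 2.
One such decomposition:
Bags: B1 = {a, c, d}  B2 = {a, b, c}
Tree: B1–B2

Each bag holds 3 vertices, so the decomposition has width 2, which upper-bounds the treewidth. The edges c–d–a–b–c form a cycle, so G is not a tree and its treewidth is at least 2. Therefore the treewidth is 2.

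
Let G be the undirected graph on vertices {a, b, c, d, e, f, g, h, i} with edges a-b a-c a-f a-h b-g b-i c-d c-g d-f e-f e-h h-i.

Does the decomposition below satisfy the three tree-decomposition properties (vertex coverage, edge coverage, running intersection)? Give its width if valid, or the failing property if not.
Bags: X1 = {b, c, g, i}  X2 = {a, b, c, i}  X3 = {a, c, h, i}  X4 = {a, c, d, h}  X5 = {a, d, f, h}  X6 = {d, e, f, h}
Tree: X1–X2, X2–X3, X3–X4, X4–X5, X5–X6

Yes; width 3.

Checking the three conditions: (i) the bags cover all of {a, b, c, d, e, f, g, h, i}; (ii) for each edge, some bag contains both endpoints; (iii) the bags containing any fixed vertex form a subtree. All hold, so the decomposition is valid with width 4 − 1 = 3.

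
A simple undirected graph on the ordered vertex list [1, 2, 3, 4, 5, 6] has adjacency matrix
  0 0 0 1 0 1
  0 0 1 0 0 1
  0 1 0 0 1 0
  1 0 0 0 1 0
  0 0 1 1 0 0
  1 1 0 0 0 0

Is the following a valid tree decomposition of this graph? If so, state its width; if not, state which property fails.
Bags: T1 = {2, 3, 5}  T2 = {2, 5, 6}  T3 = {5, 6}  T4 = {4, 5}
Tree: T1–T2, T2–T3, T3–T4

No — vertex 1 appears in no bag.

A tree decomposition must satisfy three properties: every vertex lies in some bag; for every edge, both endpoints lie together in some bag; and for every vertex, the bags containing it form a connected subtree. Here vertex 1 appears in no bag, so the decomposition is invalid.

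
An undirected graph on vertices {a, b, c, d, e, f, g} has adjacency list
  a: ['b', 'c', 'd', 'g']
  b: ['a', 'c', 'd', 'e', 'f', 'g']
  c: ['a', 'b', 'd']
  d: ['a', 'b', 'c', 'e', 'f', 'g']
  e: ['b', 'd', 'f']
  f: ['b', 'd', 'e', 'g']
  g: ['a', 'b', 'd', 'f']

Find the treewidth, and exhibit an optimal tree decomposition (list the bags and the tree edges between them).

Every bag has size at most 4, so the width is 4 − 1 = 3 and tw(G) ≤ 3. On the other hand G contains the 4-clique {a, b, d, g}. A clique must lie in a single bag of any decomposition, so no decomposition can have width below 3. Hence tw(G) = 3 exactly.

Treewidth 3.
One such decomposition:
Bags: B1 = {b, d, f, g}  B2 = {a, b, d, g}  B3 = {a, b, c, d}  B4 = {b, d, e, f}
Tree: B1–B2, B2–B3, B1–B4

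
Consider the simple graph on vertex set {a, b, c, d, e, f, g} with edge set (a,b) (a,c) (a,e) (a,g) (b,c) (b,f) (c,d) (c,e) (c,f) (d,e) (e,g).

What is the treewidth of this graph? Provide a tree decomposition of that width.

Every bag has size at most 3, so the width is 3 − 1 = 2 and tw(G) ≤ 2. For the lower bound, the 3 vertices {a, e, g} are pairwise adjacent, and any tree decomposition puts a clique entirely inside one bag — forcing width ≥ 2. Combining the bounds, tw(G) = 2.

Treewidth 2.
One optimal decomposition is:
Bags: B1 = {a, c, e}  B2 = {a, b, c}  B3 = {c, d, e}  B4 = {b, c, f}  B5 = {a, e, g}
Tree: B1–B2, B1–B3, B2–B4, B1–B5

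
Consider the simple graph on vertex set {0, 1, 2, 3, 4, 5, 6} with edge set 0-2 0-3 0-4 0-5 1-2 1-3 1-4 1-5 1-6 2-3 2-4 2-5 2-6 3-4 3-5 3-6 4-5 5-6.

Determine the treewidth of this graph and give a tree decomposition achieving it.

Every bag has size at most 5, so the width is 5 − 1 = 4 and tw(G) ≤ 4. For the lower bound, the 5 vertices {0, 2, 3, 4, 5} are pairwise adjacent, and any tree decomposition puts a clique entirely inside one bag — forcing width ≥ 4. Hence tw(G) = 4 exactly.

Treewidth 4.
Bags: B1 = {0, 2, 3, 4, 5}  B2 = {1, 2, 3, 4, 5}  B3 = {1, 2, 3, 5, 6}
Tree: B1–B2, B2–B3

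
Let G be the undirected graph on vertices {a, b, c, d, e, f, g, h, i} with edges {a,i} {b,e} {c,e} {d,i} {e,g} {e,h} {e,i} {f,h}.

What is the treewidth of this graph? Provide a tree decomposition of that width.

Treewidth 1.
Bags: B1 = {e, g}  B2 = {e, i}  B3 = {e, h}  B4 = {b, e}  B5 = {c, e}  B6 = {f, h}  B7 = {d, i}  B8 = {a, i}
Tree: B1–B2, B1–B3, B3–B4, B3–B5, B3–B6, B2–B7, B7–B8

Each bag holds 2 vertices, so the decomposition has width 1, which upper-bounds the treewidth. Any graph with an edge has treewidth ≥ 1, and G has the edge g–e. Combining the bounds, tw(G) = 1.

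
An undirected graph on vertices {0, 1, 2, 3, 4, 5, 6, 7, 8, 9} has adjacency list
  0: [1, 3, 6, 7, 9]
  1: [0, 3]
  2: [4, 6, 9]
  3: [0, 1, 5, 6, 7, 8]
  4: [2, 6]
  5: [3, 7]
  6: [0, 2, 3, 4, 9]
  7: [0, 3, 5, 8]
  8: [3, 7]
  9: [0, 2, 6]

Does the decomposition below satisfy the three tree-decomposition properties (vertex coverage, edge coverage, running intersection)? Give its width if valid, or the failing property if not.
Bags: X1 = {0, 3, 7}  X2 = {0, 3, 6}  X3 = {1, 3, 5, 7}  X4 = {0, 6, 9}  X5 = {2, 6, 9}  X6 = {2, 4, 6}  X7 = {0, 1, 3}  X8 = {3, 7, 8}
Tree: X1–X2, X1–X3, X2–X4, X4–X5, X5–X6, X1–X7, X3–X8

A tree decomposition must satisfy three properties: every vertex lies in some bag; for every edge, both endpoints lie together in some bag; and for every vertex, the bags containing it form a connected subtree. Here bags containing vertex 1 are not connected in the tree, so the decomposition is invalid.

No — bags containing vertex 1 are not connected in the tree.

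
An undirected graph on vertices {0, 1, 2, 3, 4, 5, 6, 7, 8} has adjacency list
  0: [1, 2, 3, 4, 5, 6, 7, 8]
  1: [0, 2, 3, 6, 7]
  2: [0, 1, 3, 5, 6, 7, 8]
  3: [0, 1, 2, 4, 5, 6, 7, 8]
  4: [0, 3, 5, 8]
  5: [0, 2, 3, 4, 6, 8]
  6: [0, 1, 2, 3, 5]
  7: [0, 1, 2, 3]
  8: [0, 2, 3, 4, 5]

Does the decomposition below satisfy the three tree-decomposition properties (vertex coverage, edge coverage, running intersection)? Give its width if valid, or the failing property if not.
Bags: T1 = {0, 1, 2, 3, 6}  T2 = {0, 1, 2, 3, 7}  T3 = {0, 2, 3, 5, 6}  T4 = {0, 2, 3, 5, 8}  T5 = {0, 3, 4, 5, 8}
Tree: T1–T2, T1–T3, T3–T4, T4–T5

Yes; width 4.

Every vertex of G appears in some bag (union = {0, 1, 2, 3, 4, 5, 6, 7, 8}); every edge is covered by a bag; and for each vertex v the set of bags containing v is connected in the bag tree. The decomposition is therefore valid. The largest bag has 5 vertices, so the width is 4.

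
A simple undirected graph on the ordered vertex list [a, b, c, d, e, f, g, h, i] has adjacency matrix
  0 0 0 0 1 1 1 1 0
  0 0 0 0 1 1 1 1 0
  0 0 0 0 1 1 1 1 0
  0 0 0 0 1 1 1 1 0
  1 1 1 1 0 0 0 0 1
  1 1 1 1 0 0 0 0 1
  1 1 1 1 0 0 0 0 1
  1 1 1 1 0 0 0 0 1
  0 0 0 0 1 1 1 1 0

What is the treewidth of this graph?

A width-4 tree decomposition is:
Bags: B1 = {e, f, g, h, i}  B2 = {b, e, f, g, h}  B3 = {d, e, f, g, h}  B4 = {c, e, f, g, h}  B5 = {a, e, f, g, h}
Tree: B1–B2, B2–B3, B3–B4, B4–B5
Each bag holds 5 vertices, so the decomposition has width 4, which upper-bounds the treewidth. For the lower bound: the 5 vertex sets {g,i}, {b,h}, {d,e}, {f}, {c} are disjoint, each induces a connected subgraph, and every pair is joined by at least one edge of G. Contracting each set to a single vertex therefore yields K_{5} as a minor, and since treewidth is minor-monotone, tw(G) ≥ tw(K_{5}) = 4. The upper and lower bounds meet at 4, so that is the treewidth.

4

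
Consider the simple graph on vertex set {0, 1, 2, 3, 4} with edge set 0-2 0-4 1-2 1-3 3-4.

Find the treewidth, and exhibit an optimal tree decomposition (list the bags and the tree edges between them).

The largest bag has 3 vertices, giving width 2; this decomposition certifies tw(G) ≤ 2. For the lower bound, G contains the cycle 3–4–0–2–1–3, so G is not a forest; only forests have treewidth ≤ 1, hence tw(G) ≥ 2. Hence tw(G) = 2 exactly.

Treewidth 2.
One optimal decomposition is:
Bags: B1 = {0, 3, 4}  B2 = {0, 2, 3}  B3 = {1, 2, 3}
Tree: B1–B2, B2–B3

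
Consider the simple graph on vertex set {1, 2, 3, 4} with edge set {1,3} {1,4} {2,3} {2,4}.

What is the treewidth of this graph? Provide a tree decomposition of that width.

Each bag holds 3 vertices, so the decomposition has width 2, which upper-bounds the treewidth. Since 1–4–2–3–1 is a cycle in G, G is not acyclic. Forests are exactly the graphs of treewidth ≤ 1, so tw(G) ≥ 2. Combining the bounds, tw(G) = 2.

Treewidth 2.
One optimal decomposition is:
Bags: B1 = {1, 2, 4}  B2 = {1, 2, 3}
Tree: B1–B2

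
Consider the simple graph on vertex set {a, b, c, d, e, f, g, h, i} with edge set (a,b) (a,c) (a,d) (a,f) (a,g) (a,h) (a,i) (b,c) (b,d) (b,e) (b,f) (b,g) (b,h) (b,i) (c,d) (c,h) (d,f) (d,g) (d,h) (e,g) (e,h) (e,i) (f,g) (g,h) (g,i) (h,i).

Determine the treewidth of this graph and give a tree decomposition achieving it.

Treewidth 4.
Bags: B1 = {a, b, d, f, g}  B2 = {a, b, d, g, h}  B3 = {a, b, c, d, h}  B4 = {a, b, g, h, i}  B5 = {b, e, g, h, i}
Tree: B1–B2, B2–B3, B2–B4, B4–B5

The largest bag has 5 vertices, giving width 4; this decomposition certifies tw(G) ≤ 4. Conversely, {b, e, g, h, i} is a clique of size 5, and the vertices of any clique must share a bag in every tree decomposition; so some bag has ≥ 5 vertices and tw(G) ≥ 4. Combining the bounds, tw(G) = 4.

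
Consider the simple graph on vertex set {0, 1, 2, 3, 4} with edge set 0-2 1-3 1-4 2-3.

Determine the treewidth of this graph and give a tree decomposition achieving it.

Treewidth 1.
One optimal decomposition is:
Bags: B1 = {1, 4}  B2 = {1, 3}  B3 = {2, 3}  B4 = {0, 2}
Tree: B1–B2, B2–B3, B3–B4

Each bag holds 2 vertices, so the decomposition has width 1, which upper-bounds the treewidth. Any graph with an edge has treewidth ≥ 1, and G has the edge 4–1. Combining the bounds, tw(G) = 1.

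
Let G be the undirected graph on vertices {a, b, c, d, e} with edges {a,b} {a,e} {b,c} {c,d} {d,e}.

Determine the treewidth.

A width-2 tree decomposition is:
Bags: B1 = {b, c, d}  B2 = {a, b, d}  B3 = {a, d, e}
Tree: B1–B2, B2–B3
Each bag holds 3 vertices, so the decomposition has width 2, which upper-bounds the treewidth. Since d–c–b–a–e–d is a cycle in G, G is not acyclic. Forests are exactly the graphs of treewidth ≤ 1, so tw(G) ≥ 2. Therefore the treewidth is 2.

2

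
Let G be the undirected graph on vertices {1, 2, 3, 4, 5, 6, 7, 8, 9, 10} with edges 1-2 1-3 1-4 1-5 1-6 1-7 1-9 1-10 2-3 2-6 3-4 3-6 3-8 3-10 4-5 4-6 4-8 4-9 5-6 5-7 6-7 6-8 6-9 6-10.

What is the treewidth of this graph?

3

A width-3 tree decomposition is:
Bags: B1 = {1, 4, 5, 6}  B2 = {1, 4, 6, 9}  B3 = {1, 5, 6, 7}  B4 = {1, 3, 4, 6}  B5 = {3, 4, 6, 8}  B6 = {1, 2, 3, 6}  B7 = {1, 3, 6, 10}
Tree: B1–B2, B1–B3, B1–B4, B4–B5, B4–B6, B4–B7
The largest bag has 4 vertices, giving width 3; this decomposition certifies tw(G) ≤ 3. Conversely, {3, 4, 6, 8} is a clique of size 4, and the vertices of any clique must share a bag in every tree decomposition; so some bag has ≥ 4 vertices and tw(G) ≥ 3. Therefore the treewidth is 3.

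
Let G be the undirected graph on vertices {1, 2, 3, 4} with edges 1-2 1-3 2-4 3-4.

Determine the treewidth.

2

A width-2 tree decomposition is:
Bags: B1 = {1, 2, 4}  B2 = {1, 3, 4}
Tree: B1–B2
The largest bag has 3 vertices, giving width 2; this decomposition certifies tw(G) ≤ 2. Since 1–2–4–3–1 is a cycle in G, G is not acyclic. Forests are exactly the graphs of treewidth ≤ 1, so tw(G) ≥ 2. Hence tw(G) = 2 exactly.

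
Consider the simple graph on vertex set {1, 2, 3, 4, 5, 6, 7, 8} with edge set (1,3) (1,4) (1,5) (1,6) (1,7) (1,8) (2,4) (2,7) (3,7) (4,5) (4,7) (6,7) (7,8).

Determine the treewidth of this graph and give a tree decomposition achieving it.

Treewidth 2.
One optimal decomposition is:
Bags: B1 = {1, 4, 7}  B2 = {1, 6, 7}  B3 = {1, 3, 7}  B4 = {1, 4, 5}  B5 = {2, 4, 7}  B6 = {1, 7, 8}
Tree: B1–B2, B1–B3, B1–B4, B1–B5, B1–B6

The largest bag has 3 vertices, giving width 2; this decomposition certifies tw(G) ≤ 2. Conversely, {1, 4, 5} is a clique of size 3, and the vertices of any clique must share a bag in every tree decomposition; so some bag has ≥ 3 vertices and tw(G) ≥ 2. The upper and lower bounds meet at 2, so that is the treewidth.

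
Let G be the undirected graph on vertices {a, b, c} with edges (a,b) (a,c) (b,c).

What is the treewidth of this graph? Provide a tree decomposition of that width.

Treewidth 2.
One such decomposition:
Bags: B1 = {a, b, c}
Tree: (single bag)

A single bag containing all 3 vertices is trivially a valid decomposition of width 2. For the lower bound, the 3 vertices {a, b, c} are pairwise adjacent, and any tree decomposition puts a clique entirely inside one bag — forcing width ≥ 2. Therefore the treewidth is 2.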